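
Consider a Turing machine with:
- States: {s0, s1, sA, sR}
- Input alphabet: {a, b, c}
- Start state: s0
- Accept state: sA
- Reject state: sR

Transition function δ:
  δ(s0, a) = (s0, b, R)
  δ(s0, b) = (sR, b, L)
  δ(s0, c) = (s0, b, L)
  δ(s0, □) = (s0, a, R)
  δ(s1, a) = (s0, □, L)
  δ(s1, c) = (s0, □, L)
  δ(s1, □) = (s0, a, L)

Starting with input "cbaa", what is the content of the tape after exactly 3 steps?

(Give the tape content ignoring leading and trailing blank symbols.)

Execution trace:
Initial: [s0]cbaa
Step 1: δ(s0, c) = (s0, b, L) → [s0]□bbaa
Step 2: δ(s0, □) = (s0, a, R) → a[s0]bbaa
Step 3: δ(s0, b) = (sR, b, L) → [sR]abbaa

The machine reaches the reject state sR and halts.

After 3 steps, the tape (ignoring leading/trailing blanks) is: abbaa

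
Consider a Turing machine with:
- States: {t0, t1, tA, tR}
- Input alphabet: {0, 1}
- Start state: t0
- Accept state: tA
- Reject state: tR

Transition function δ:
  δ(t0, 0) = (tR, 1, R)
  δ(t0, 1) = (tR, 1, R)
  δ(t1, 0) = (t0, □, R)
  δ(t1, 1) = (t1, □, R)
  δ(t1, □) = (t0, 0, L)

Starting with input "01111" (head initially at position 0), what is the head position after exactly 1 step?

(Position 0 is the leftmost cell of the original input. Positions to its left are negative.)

Execution trace (head position shown):
Step 0: [t0]01111  (head at position 0)
Step 1: move right → 1[tR]1111  (head at position 1)

After 1 step, the head is at position 1.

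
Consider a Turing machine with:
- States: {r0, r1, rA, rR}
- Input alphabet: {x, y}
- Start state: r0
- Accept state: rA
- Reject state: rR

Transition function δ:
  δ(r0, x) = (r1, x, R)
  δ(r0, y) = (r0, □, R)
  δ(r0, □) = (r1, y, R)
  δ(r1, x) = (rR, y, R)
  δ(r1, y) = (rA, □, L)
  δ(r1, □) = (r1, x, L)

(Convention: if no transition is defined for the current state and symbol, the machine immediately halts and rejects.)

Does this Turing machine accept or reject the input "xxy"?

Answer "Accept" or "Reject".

Execution trace:
Initial: [r0]xxy
Step 1: δ(r0, x) = (r1, x, R) → x[r1]xy
Step 2: δ(r1, x) = (rR, y, R) → xy[rR]y

The machine reaches the reject state rR and halts.

Answer: Reject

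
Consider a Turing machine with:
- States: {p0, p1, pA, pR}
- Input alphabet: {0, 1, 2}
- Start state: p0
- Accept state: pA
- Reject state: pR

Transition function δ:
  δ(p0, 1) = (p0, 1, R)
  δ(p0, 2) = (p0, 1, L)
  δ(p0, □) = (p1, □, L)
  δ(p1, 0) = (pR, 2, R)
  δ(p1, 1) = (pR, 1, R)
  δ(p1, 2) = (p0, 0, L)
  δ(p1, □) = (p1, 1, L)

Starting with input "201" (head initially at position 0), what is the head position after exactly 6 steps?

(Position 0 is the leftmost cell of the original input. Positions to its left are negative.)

Execution trace (head position shown):
Step 0: [p0]201  (head at position 0)
Step 1: move left → [p0]□101  (head at position -1)
Step 2: move left → [p1]□□101  (head at position -2)
Step 3: move left → [p1]□1□101  (head at position -3)
Step 4: move left → [p1]□11□101  (head at position -4)
Step 5: move left → [p1]□111□101  (head at position -5)
Step 6: move left → [p1]□1111□101  (head at position -6)

After 6 steps, the head is at position -6.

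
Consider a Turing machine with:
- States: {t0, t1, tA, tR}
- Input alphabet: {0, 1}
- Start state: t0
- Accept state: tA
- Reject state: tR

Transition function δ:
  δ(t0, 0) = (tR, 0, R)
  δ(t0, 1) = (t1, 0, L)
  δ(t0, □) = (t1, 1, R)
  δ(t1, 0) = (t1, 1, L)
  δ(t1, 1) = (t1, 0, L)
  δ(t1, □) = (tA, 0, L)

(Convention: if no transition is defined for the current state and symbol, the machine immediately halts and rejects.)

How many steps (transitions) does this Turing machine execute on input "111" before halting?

Execution trace:
Initial: [t0]111
Step 1: δ(t0, 1) = (t1, 0, L) → [t1]□011
Step 2: δ(t1, □) = (tA, 0, L) → [tA]□0011

The machine reaches the accept state tA and halts.

The machine executed 2 steps before halting.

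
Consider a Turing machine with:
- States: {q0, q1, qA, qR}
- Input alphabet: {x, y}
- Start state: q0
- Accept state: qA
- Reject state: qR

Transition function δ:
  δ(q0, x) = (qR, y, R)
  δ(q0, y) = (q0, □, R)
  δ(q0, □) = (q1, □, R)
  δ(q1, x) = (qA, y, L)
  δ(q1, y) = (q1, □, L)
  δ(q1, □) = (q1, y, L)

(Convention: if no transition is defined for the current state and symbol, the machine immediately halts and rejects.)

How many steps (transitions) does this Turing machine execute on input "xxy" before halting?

Execution trace:
Initial: [q0]xxy
Step 1: δ(q0, x) = (qR, y, R) → y[qR]xy

The machine reaches the reject state qR and halts.

The machine executed 1 step before halting.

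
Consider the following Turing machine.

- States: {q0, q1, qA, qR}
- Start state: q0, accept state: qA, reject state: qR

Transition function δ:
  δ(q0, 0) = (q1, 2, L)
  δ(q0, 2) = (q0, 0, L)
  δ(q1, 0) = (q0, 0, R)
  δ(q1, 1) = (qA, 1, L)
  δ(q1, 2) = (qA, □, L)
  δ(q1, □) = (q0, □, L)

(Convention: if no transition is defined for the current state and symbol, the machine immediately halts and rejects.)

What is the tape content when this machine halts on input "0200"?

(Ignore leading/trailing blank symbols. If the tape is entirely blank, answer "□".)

Execution trace:
Initial: [q0]0200
Step 1: δ(q0, 0) = (q1, 2, L) → [q1]□2200
Step 2: δ(q1, □) = (q0, □, L) → [q0]□□2200

No transition is defined for δ(q0, □). By convention the machine halts and rejects.

Final tape (ignoring leading/trailing blanks): 2200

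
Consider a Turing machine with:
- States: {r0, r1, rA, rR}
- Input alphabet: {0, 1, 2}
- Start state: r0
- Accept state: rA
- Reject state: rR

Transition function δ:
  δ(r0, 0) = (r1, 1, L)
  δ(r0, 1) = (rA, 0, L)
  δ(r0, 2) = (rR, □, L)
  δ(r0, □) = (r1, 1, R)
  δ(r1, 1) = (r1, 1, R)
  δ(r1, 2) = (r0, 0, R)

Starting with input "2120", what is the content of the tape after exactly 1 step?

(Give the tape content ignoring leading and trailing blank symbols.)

Execution trace:
Initial: [r0]2120
Step 1: δ(r0, 2) = (rR, □, L) → [rR]□□120

The machine reaches the reject state rR and halts.

After 1 step, the tape (ignoring leading/trailing blanks) is: 120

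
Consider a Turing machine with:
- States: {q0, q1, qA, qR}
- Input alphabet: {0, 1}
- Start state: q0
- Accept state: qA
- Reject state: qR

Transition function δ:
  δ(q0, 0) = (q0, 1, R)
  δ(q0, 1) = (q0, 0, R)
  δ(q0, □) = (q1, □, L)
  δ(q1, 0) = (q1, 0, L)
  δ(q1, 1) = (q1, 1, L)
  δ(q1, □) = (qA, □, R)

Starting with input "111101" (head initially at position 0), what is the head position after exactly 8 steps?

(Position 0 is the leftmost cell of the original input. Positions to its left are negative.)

Execution trace (head position shown):
Step 0: [q0]111101  (head at position 0)
Step 1: move right → 0[q0]11101  (head at position 1)
Step 2: move right → 00[q0]1101  (head at position 2)
Step 3: move right → 000[q0]101  (head at position 3)
Step 4: move right → 0000[q0]01  (head at position 4)
Step 5: move right → 00001[q0]1  (head at position 5)
Step 6: move right → 000010[q0]□  (head at position 6)
Step 7: move left → 00001[q1]0□  (head at position 5)
Step 8: move left → 0000[q1]10□  (head at position 4)

After 8 steps, the head is at position 4.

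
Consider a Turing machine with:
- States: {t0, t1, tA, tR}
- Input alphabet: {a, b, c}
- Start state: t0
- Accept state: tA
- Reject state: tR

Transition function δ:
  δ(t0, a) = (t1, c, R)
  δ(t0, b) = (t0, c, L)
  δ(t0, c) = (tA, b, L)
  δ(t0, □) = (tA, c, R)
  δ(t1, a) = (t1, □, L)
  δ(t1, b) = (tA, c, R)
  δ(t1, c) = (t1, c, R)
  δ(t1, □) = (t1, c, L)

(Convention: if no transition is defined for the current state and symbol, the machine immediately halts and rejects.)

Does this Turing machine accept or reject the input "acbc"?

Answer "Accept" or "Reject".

Execution trace:
Initial: [t0]acbc
Step 1: δ(t0, a) = (t1, c, R) → c[t1]cbc
Step 2: δ(t1, c) = (t1, c, R) → cc[t1]bc
Step 3: δ(t1, b) = (tA, c, R) → ccc[tA]c

The machine reaches the accept state tA and halts.

Answer: Accept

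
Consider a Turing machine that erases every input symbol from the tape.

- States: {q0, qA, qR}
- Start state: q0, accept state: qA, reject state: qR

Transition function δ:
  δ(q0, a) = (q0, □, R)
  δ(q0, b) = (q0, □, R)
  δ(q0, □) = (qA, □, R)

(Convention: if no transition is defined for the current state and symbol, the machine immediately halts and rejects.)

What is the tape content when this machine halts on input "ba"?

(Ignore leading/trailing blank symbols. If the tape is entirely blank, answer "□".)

Execution trace:
Initial: [q0]ba
Step 1: δ(q0, b) = (q0, □, R) → □[q0]a
Step 2: δ(q0, a) = (q0, □, R) → □□[q0]□
Step 3: δ(q0, □) = (qA, □, R) → □□□[qA]□

The machine reaches the accept state qA and halts.

Final tape (ignoring leading/trailing blanks): □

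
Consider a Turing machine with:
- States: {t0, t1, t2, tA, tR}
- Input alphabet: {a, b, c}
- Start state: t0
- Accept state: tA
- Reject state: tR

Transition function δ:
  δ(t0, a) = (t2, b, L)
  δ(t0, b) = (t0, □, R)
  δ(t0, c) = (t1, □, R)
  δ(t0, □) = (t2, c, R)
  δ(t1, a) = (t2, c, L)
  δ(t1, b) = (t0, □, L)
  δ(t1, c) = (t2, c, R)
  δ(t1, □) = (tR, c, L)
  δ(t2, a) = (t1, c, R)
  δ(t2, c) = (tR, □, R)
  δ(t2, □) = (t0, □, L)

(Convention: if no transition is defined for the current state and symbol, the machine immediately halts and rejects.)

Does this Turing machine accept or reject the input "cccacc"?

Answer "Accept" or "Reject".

Execution trace:
Initial: [t0]cccacc
Step 1: δ(t0, c) = (t1, □, R) → □[t1]ccacc
Step 2: δ(t1, c) = (t2, c, R) → □c[t2]cacc
Step 3: δ(t2, c) = (tR, □, R) → □c□[tR]acc

The machine reaches the reject state tR and halts.

Answer: Reject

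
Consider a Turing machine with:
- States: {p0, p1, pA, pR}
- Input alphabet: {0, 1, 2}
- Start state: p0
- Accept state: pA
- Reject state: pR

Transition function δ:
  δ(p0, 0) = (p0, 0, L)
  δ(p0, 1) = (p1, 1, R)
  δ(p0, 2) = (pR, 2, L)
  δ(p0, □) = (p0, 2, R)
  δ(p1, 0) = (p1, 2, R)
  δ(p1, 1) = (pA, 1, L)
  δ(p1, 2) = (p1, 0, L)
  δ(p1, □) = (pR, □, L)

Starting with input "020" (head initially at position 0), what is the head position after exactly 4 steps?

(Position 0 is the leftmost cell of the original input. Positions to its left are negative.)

Execution trace (head position shown):
Step 0: [p0]020  (head at position 0)
Step 1: move left → [p0]□020  (head at position -1)
Step 2: move right → 2[p0]020  (head at position 0)
Step 3: move left → [p0]2020  (head at position -1)
Step 4: move left → [pR]□2020  (head at position -2)

After 4 steps, the head is at position -2.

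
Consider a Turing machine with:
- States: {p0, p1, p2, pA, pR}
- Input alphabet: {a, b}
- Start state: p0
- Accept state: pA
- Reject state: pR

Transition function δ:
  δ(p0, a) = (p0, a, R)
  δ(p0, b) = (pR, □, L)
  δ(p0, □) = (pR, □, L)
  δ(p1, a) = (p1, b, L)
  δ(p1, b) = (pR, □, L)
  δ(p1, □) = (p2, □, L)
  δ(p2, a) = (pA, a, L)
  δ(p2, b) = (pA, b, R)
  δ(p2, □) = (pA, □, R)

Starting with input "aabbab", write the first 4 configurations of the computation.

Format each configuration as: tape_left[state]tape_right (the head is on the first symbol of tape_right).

Transitions applied:
Step 1: δ(p0, a) = (p0, a, R)
Step 2: δ(p0, a) = (p0, a, R)
Step 3: δ(p0, b) = (pR, □, L)

The first 4 configurations are:
[p0]aabbab ⊢ a[p0]abbab ⊢ aa[p0]bbab ⊢ a[pR]a□bab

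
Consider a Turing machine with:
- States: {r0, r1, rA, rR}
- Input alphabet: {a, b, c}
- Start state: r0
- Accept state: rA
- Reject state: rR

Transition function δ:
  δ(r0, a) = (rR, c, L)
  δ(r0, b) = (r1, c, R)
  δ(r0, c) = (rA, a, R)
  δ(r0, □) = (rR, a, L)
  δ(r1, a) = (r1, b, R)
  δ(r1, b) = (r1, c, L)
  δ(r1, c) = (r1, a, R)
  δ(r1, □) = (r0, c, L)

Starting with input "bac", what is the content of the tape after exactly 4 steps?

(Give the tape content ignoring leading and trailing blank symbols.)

Execution trace:
Initial: [r0]bac
Step 1: δ(r0, b) = (r1, c, R) → c[r1]ac
Step 2: δ(r1, a) = (r1, b, R) → cb[r1]c
Step 3: δ(r1, c) = (r1, a, R) → cba[r1]□
Step 4: δ(r1, □) = (r0, c, L) → cb[r0]ac

After 4 steps, the tape (ignoring leading/trailing blanks) is: cbac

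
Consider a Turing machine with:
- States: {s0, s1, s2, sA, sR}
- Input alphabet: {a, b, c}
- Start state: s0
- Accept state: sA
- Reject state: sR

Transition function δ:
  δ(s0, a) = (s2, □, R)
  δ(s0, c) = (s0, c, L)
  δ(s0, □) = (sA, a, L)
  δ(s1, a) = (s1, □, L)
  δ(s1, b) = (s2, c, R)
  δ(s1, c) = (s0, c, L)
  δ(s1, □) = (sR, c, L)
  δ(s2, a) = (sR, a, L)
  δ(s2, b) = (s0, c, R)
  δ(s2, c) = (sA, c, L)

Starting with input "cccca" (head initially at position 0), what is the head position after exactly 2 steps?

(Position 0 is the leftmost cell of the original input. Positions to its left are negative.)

Execution trace (head position shown):
Step 0: [s0]cccca  (head at position 0)
Step 1: move left → [s0]□cccca  (head at position -1)
Step 2: move left → [sA]□acccca  (head at position -2)

After 2 steps, the head is at position -2.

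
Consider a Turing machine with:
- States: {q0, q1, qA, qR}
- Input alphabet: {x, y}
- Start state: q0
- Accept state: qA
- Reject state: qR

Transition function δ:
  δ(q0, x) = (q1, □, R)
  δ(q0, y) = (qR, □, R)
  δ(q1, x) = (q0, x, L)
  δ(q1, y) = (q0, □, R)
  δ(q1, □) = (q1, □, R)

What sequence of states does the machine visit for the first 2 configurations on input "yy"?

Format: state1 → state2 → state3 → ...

Execution trace:
Initial: [q0]yy
Step 1: δ(q0, y) = (qR, □, R) → □[qR]y

The machine reaches the reject state qR and halts.

State sequence: q0 → qR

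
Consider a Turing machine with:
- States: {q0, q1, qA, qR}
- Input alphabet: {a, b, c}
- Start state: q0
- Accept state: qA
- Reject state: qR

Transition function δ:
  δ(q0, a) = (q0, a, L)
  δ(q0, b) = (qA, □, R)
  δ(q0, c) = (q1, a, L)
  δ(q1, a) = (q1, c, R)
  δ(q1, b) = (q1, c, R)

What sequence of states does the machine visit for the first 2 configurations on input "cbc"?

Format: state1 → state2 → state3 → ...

Execution trace:
Initial: [q0]cbc
Step 1: δ(q0, c) = (q1, a, L) → [q1]□abc

No transition is defined for δ(q1, □). By convention the machine halts and rejects.

State sequence: q0 → q1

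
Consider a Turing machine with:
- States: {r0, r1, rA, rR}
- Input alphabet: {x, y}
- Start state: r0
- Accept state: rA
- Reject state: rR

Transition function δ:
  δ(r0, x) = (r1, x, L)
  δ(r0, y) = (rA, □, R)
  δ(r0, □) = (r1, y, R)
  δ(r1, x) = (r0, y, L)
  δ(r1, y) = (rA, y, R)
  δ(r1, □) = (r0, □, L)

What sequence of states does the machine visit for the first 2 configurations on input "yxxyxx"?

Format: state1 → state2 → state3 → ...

Execution trace:
Initial: [r0]yxxyxx
Step 1: δ(r0, y) = (rA, □, R) → □[rA]xxyxx

The machine reaches the accept state rA and halts.

State sequence: r0 → rA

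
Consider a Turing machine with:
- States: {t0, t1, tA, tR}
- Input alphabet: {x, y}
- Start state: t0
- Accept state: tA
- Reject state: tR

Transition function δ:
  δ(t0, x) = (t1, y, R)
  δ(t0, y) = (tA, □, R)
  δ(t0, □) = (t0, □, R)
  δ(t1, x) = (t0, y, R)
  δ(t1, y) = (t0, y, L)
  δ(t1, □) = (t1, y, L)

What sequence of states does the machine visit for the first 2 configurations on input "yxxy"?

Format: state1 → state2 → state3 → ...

Execution trace:
Initial: [t0]yxxy
Step 1: δ(t0, y) = (tA, □, R) → □[tA]xxy

The machine reaches the accept state tA and halts.

State sequence: t0 → tA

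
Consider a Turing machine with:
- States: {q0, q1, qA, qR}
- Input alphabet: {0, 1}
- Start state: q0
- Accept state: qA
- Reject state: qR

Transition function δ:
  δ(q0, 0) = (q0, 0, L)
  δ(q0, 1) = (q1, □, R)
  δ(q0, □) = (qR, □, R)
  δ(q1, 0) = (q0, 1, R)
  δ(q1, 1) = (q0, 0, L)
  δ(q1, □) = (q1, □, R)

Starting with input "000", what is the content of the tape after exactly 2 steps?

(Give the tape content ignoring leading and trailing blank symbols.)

Execution trace:
Initial: [q0]000
Step 1: δ(q0, 0) = (q0, 0, L) → [q0]□000
Step 2: δ(q0, □) = (qR, □, R) → □[qR]000

The machine reaches the reject state qR and halts.

After 2 steps, the tape (ignoring leading/trailing blanks) is: 000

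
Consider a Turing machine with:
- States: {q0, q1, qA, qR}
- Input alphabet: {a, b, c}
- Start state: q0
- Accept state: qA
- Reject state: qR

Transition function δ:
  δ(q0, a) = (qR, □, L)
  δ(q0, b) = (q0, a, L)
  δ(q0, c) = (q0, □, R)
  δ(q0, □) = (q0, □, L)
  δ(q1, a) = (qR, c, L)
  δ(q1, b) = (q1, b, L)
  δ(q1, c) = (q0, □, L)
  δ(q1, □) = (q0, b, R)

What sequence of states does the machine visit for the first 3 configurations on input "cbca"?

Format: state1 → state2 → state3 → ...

Execution trace:
Initial: [q0]cbca
Step 1: δ(q0, c) = (q0, □, R) → □[q0]bca
Step 2: δ(q0, b) = (q0, a, L) → [q0]□aca

State sequence: q0 → q0 → q0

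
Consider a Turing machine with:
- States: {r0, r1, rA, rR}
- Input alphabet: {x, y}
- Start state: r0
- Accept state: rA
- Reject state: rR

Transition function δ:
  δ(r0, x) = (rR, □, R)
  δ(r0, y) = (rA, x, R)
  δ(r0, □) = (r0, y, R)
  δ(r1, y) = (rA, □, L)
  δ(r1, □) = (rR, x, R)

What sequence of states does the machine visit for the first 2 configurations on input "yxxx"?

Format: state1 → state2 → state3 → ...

Execution trace:
Initial: [r0]yxxx
Step 1: δ(r0, y) = (rA, x, R) → x[rA]xxx

The machine reaches the accept state rA and halts.

State sequence: r0 → rA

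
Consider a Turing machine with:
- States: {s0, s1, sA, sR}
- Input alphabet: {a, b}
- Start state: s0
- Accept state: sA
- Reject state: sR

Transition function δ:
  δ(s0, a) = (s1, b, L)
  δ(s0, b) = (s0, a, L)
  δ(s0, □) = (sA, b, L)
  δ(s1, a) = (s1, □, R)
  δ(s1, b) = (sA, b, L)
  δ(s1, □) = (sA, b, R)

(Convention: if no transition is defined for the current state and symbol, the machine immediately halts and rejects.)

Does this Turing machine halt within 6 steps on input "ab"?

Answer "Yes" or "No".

Execution trace:
Initial: [s0]ab
Step 1: δ(s0, a) = (s1, b, L) → [s1]□bb
Step 2: δ(s1, □) = (sA, b, R) → b[sA]bb

The machine reaches the accept state sA and halts.
The machine halted after 2 steps (within the 6-step bound).

Answer: Yes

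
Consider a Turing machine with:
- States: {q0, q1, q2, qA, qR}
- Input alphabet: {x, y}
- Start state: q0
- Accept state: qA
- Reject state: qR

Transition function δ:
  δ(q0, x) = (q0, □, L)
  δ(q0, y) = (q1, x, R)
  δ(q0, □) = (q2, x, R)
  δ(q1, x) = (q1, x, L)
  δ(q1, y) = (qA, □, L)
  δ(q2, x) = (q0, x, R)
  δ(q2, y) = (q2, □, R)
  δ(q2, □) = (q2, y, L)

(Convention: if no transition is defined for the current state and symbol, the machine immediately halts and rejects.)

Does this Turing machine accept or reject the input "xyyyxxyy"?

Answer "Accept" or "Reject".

Execution trace:
Initial: [q0]xyyyxxyy
Step 1: δ(q0, x) = (q0, □, L) → [q0]□□yyyxxyy
Step 2: δ(q0, □) = (q2, x, R) → x[q2]□yyyxxyy
Step 3: δ(q2, □) = (q2, y, L) → [q2]xyyyyxxyy
Step 4: δ(q2, x) = (q0, x, R) → x[q0]yyyyxxyy
Step 5: δ(q0, y) = (q1, x, R) → xx[q1]yyyxxyy
Step 6: δ(q1, y) = (qA, □, L) → x[qA]x□yyxxyy

The machine reaches the accept state qA and halts.

Answer: Accept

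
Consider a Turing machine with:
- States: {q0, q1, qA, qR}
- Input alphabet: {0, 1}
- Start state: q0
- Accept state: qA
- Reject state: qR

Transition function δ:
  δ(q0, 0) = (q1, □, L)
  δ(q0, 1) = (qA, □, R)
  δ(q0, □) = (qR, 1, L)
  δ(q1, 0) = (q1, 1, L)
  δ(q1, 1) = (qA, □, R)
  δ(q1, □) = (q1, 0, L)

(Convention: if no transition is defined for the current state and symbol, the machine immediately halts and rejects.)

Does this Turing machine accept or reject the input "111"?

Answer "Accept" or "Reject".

Execution trace:
Initial: [q0]111
Step 1: δ(q0, 1) = (qA, □, R) → □[qA]11

The machine reaches the accept state qA and halts.

Answer: Accept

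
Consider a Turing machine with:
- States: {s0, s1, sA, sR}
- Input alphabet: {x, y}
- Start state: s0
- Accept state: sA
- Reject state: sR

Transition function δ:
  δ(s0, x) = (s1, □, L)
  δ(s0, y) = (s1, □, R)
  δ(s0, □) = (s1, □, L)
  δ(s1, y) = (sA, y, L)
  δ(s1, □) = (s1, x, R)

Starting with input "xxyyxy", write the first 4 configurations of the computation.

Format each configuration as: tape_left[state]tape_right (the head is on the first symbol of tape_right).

Transitions applied:
Step 1: δ(s0, x) = (s1, □, L)
Step 2: δ(s1, □) = (s1, x, R)
Step 3: δ(s1, □) = (s1, x, R)

The first 4 configurations are:
[s0]xxyyxy ⊢ [s1]□□xyyxy ⊢ x[s1]□xyyxy ⊢ xx[s1]xyyxy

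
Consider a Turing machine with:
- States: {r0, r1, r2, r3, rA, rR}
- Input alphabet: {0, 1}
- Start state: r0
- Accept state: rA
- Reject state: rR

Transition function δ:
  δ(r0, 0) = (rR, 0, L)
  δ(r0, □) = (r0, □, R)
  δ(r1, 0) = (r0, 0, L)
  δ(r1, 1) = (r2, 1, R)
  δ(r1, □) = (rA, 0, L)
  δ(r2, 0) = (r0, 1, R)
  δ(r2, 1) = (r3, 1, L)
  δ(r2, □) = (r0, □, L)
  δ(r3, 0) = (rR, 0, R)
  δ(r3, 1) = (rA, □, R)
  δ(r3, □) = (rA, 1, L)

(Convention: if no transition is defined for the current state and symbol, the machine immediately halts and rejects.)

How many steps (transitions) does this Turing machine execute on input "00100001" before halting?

Execution trace:
Initial: [r0]00100001
Step 1: δ(r0, 0) = (rR, 0, L) → [rR]□00100001

The machine reaches the reject state rR and halts.

The machine executed 1 step before halting.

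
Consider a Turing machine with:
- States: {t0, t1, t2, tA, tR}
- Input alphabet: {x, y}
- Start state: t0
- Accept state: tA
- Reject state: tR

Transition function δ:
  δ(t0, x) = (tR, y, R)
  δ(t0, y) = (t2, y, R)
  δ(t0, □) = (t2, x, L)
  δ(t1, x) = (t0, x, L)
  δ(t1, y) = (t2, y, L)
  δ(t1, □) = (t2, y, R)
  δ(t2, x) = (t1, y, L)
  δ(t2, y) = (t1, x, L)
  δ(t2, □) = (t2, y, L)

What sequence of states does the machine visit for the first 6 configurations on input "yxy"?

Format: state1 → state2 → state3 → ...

Execution trace:
Initial: [t0]yxy
Step 1: δ(t0, y) = (t2, y, R) → y[t2]xy
Step 2: δ(t2, x) = (t1, y, L) → [t1]yyy
Step 3: δ(t1, y) = (t2, y, L) → [t2]□yyy
Step 4: δ(t2, □) = (t2, y, L) → [t2]□yyyy
Step 5: δ(t2, □) = (t2, y, L) → [t2]□yyyyy

State sequence: t0 → t2 → t1 → t2 → t2 → t2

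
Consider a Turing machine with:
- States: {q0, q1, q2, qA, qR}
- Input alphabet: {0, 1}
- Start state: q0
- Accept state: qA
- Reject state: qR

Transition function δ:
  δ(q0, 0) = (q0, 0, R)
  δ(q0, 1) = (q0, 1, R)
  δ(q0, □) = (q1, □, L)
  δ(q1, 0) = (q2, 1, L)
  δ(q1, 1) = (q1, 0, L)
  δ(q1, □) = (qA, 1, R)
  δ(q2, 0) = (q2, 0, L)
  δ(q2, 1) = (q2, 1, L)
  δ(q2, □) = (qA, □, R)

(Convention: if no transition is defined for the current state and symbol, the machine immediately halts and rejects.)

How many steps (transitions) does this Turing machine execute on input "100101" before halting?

Execution trace:
Initial: [q0]100101
Step 1: δ(q0, 1) = (q0, 1, R) → 1[q0]00101
Step 2: δ(q0, 0) = (q0, 0, R) → 10[q0]0101
Step 3: δ(q0, 0) = (q0, 0, R) → 100[q0]101
Step 4: δ(q0, 1) = (q0, 1, R) → 1001[q0]01
Step 5: δ(q0, 0) = (q0, 0, R) → 10010[q0]1
Step 6: δ(q0, 1) = (q0, 1, R) → 100101[q0]□
Step 7: δ(q0, □) = (q1, □, L) → 10010[q1]1□
Step 8: δ(q1, 1) = (q1, 0, L) → 1001[q1]00□
Step 9: δ(q1, 0) = (q2, 1, L) → 100[q2]110□
Step 10: δ(q2, 1) = (q2, 1, L) → 10[q2]0110□
Step 11: δ(q2, 0) = (q2, 0, L) → 1[q2]00110□
Step 12: δ(q2, 0) = (q2, 0, L) → [q2]100110□
Step 13: δ(q2, 1) = (q2, 1, L) → [q2]□100110□
Step 14: δ(q2, □) = (qA, □, R) → □[qA]100110□

The machine reaches the accept state qA and halts.

The machine executed 14 steps before halting.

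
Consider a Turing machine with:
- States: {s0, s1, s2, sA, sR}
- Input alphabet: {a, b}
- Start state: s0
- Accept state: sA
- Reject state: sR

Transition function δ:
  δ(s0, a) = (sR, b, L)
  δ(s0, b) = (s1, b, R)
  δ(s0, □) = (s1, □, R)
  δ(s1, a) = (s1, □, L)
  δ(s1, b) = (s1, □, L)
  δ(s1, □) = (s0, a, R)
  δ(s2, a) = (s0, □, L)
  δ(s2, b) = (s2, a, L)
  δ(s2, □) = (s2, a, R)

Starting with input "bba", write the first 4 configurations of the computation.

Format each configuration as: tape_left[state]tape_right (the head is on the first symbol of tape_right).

Transitions applied:
Step 1: δ(s0, b) = (s1, b, R)
Step 2: δ(s1, b) = (s1, □, L)
Step 3: δ(s1, b) = (s1, □, L)

The first 4 configurations are:
[s0]bba ⊢ b[s1]ba ⊢ [s1]b□a ⊢ [s1]□□□a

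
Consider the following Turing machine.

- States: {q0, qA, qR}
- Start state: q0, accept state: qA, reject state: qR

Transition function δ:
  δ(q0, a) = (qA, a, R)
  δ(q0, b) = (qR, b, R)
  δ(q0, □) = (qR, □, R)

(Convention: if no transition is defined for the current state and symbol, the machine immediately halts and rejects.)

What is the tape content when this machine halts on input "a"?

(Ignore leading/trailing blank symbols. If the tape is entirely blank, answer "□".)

Execution trace:
Initial: [q0]a
Step 1: δ(q0, a) = (qA, a, R) → a[qA]□

The machine reaches the accept state qA and halts.

Final tape (ignoring leading/trailing blanks): a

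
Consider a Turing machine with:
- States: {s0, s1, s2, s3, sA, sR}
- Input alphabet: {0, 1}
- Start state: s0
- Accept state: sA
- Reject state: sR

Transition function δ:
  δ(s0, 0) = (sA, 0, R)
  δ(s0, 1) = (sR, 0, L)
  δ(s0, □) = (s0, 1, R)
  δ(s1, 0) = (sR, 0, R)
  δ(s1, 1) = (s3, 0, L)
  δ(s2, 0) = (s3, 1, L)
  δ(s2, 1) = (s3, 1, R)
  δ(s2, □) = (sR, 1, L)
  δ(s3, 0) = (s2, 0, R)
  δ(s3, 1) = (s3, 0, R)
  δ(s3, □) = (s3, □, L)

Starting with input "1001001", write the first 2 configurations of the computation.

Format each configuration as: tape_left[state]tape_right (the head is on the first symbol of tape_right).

Transitions applied:
Step 1: δ(s0, 1) = (sR, 0, L)

The first 2 configurations are:
[s0]1001001 ⊢ [sR]□0001001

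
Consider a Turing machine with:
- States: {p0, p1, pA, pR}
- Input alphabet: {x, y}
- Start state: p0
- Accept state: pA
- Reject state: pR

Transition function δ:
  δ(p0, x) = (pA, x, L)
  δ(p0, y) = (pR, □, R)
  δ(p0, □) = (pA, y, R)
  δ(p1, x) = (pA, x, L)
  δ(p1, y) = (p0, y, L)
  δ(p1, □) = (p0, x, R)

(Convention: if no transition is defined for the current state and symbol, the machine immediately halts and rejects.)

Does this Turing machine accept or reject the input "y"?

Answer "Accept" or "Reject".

Execution trace:
Initial: [p0]y
Step 1: δ(p0, y) = (pR, □, R) → □[pR]□

The machine reaches the reject state pR and halts.

Answer: Reject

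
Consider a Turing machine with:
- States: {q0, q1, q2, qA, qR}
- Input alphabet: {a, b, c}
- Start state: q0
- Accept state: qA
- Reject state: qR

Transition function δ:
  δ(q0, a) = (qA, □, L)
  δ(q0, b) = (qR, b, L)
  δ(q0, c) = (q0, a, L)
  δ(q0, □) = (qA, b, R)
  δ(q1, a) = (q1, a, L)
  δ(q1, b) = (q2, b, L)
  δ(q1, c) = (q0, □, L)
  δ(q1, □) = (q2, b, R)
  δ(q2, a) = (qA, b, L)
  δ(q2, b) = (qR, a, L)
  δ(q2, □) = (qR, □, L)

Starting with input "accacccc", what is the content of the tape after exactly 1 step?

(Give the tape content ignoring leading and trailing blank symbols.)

Execution trace:
Initial: [q0]accacccc
Step 1: δ(q0, a) = (qA, □, L) → [qA]□□ccacccc

The machine reaches the accept state qA and halts.

After 1 step, the tape (ignoring leading/trailing blanks) is: ccacccc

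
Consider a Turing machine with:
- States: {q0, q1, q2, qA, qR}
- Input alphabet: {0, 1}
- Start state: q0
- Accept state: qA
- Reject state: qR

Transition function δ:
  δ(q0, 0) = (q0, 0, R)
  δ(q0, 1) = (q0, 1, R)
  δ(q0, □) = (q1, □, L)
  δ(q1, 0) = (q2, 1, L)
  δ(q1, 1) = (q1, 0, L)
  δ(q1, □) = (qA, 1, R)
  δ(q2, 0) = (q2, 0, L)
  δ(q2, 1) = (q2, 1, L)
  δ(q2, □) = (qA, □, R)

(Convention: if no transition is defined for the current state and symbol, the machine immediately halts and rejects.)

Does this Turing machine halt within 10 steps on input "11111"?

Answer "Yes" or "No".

Execution trace:
Initial: [q0]11111
Step 1: δ(q0, 1) = (q0, 1, R) → 1[q0]1111
Step 2: δ(q0, 1) = (q0, 1, R) → 11[q0]111
Step 3: δ(q0, 1) = (q0, 1, R) → 111[q0]11
Step 4: δ(q0, 1) = (q0, 1, R) → 1111[q0]1
Step 5: δ(q0, 1) = (q0, 1, R) → 11111[q0]□
Step 6: δ(q0, □) = (q1, □, L) → 1111[q1]1□
Step 7: δ(q1, 1) = (q1, 0, L) → 111[q1]10□
Step 8: δ(q1, 1) = (q1, 0, L) → 11[q1]100□
Step 9: δ(q1, 1) = (q1, 0, L) → 1[q1]1000□
Step 10: δ(q1, 1) = (q1, 0, L) → [q1]10000□

The machine has not reached a halting state after 10 steps.
The machine did not halt within the 10-step bound.

Answer: No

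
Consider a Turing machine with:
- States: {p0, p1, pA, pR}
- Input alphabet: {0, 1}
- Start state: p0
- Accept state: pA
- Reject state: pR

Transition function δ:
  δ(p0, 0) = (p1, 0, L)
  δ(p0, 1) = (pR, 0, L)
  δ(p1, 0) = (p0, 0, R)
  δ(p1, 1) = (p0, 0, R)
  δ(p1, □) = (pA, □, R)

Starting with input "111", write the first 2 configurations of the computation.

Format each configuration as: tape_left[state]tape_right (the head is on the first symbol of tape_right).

Transitions applied:
Step 1: δ(p0, 1) = (pR, 0, L)

The first 2 configurations are:
[p0]111 ⊢ [pR]□011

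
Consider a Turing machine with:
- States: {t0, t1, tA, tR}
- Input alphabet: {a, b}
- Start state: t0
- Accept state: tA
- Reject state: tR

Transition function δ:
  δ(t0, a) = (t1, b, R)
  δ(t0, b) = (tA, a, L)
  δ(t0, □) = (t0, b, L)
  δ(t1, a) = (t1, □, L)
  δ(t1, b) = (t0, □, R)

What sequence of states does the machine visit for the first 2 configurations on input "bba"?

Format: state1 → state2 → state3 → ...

Execution trace:
Initial: [t0]bba
Step 1: δ(t0, b) = (tA, a, L) → [tA]□aba

The machine reaches the accept state tA and halts.

State sequence: t0 → tA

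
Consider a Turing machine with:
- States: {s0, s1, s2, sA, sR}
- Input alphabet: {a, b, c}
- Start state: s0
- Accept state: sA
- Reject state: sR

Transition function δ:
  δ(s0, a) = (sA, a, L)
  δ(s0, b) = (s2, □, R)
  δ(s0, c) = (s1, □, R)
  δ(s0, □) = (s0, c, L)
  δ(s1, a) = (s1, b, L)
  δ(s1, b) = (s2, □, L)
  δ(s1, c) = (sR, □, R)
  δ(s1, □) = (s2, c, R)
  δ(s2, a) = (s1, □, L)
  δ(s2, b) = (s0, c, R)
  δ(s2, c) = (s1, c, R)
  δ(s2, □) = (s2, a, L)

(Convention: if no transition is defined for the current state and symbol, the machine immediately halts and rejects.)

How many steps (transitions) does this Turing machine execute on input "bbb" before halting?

Execution trace:
Initial: [s0]bbb
Step 1: δ(s0, b) = (s2, □, R) → □[s2]bb
Step 2: δ(s2, b) = (s0, c, R) → □c[s0]b
Step 3: δ(s0, b) = (s2, □, R) → □c□[s2]□
Step 4: δ(s2, □) = (s2, a, L) → □c[s2]□a
Step 5: δ(s2, □) = (s2, a, L) → □[s2]caa
Step 6: δ(s2, c) = (s1, c, R) → □c[s1]aa
Step 7: δ(s1, a) = (s1, b, L) → □[s1]cba
Step 8: δ(s1, c) = (sR, □, R) → □□[sR]ba

The machine reaches the reject state sR and halts.

The machine executed 8 steps before halting.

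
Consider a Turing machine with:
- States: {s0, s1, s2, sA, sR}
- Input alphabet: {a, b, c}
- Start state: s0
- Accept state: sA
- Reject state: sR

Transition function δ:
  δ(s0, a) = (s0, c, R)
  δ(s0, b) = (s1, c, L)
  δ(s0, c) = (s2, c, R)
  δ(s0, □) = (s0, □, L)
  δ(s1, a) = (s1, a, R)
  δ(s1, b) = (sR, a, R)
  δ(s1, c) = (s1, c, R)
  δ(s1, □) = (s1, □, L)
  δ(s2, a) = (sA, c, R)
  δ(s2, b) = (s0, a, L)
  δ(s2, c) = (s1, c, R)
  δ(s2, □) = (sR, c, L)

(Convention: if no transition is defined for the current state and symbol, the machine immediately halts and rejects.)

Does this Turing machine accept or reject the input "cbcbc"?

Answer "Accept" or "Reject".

Execution trace:
Initial: [s0]cbcbc
Step 1: δ(s0, c) = (s2, c, R) → c[s2]bcbc
Step 2: δ(s2, b) = (s0, a, L) → [s0]cacbc
Step 3: δ(s0, c) = (s2, c, R) → c[s2]acbc
Step 4: δ(s2, a) = (sA, c, R) → cc[sA]cbc

The machine reaches the accept state sA and halts.

Answer: Accept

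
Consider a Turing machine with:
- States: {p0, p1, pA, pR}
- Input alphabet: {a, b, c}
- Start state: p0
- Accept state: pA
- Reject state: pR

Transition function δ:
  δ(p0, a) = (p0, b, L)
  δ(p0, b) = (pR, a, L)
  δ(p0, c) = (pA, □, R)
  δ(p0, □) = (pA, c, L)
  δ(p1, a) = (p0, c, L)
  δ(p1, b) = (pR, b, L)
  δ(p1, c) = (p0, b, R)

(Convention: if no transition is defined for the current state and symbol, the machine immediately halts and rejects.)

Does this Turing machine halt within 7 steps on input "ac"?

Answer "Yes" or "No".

Execution trace:
Initial: [p0]ac
Step 1: δ(p0, a) = (p0, b, L) → [p0]□bc
Step 2: δ(p0, □) = (pA, c, L) → [pA]□cbc

The machine reaches the accept state pA and halts.
The machine halted after 2 steps (within the 7-step bound).

Answer: Yes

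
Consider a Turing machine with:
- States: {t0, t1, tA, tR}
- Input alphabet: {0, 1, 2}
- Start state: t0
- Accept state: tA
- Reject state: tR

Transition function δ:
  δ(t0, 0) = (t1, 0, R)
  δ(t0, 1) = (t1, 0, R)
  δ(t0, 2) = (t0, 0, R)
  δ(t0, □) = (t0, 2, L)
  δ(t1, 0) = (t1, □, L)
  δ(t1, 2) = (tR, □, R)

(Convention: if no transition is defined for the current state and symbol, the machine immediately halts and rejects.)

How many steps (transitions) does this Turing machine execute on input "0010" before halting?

Execution trace:
Initial: [t0]0010
Step 1: δ(t0, 0) = (t1, 0, R) → 0[t1]010
Step 2: δ(t1, 0) = (t1, □, L) → [t1]0□10
Step 3: δ(t1, 0) = (t1, □, L) → [t1]□□□10

No transition is defined for δ(t1, □). By convention the machine halts and rejects.

The machine executed 3 steps before halting.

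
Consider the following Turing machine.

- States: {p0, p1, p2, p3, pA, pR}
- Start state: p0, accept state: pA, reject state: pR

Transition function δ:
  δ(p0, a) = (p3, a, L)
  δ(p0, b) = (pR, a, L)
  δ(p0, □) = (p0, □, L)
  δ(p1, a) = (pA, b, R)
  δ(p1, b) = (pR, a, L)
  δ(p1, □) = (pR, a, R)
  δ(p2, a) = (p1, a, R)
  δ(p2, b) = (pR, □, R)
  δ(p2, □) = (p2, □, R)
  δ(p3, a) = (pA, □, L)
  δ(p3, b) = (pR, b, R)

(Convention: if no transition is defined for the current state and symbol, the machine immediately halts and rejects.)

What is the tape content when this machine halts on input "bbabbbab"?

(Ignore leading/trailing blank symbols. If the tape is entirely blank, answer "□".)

Execution trace:
Initial: [p0]bbabbbab
Step 1: δ(p0, b) = (pR, a, L) → [pR]□ababbbab

The machine reaches the reject state pR and halts.

Final tape (ignoring leading/trailing blanks): ababbbab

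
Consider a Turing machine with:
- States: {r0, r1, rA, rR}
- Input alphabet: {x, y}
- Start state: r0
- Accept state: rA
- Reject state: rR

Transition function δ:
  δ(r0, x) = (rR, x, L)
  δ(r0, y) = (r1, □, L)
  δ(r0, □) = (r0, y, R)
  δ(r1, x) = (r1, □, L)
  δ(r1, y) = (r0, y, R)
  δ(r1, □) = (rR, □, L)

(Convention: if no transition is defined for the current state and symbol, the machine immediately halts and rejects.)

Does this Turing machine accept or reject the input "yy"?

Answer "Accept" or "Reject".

Execution trace:
Initial: [r0]yy
Step 1: δ(r0, y) = (r1, □, L) → [r1]□□y
Step 2: δ(r1, □) = (rR, □, L) → [rR]□□□y

The machine reaches the reject state rR and halts.

Answer: Reject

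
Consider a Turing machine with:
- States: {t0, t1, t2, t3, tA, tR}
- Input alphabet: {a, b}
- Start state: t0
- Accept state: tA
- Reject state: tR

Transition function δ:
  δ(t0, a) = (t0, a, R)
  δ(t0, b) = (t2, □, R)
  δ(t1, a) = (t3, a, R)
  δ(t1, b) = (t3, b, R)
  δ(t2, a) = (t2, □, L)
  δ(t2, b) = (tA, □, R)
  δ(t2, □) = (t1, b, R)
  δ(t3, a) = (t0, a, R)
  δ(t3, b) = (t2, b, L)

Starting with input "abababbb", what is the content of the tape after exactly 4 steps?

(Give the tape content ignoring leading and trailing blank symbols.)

Execution trace:
Initial: [t0]abababbb
Step 1: δ(t0, a) = (t0, a, R) → a[t0]bababbb
Step 2: δ(t0, b) = (t2, □, R) → a□[t2]ababbb
Step 3: δ(t2, a) = (t2, □, L) → a[t2]□□babbb
Step 4: δ(t2, □) = (t1, b, R) → ab[t1]□babbb

No transition is defined for δ(t1, □). By convention the machine halts and rejects.

After 4 steps, the tape (ignoring leading/trailing blanks) is: ab□babbb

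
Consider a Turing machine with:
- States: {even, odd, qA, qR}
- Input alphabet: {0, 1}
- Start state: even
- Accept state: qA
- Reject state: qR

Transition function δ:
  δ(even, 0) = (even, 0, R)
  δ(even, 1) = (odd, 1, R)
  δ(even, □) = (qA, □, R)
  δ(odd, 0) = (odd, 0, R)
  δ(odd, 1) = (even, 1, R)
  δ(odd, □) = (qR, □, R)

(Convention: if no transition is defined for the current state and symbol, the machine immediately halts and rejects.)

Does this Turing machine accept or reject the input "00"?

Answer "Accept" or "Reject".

Execution trace:
Initial: [even]00
Step 1: δ(even, 0) = (even, 0, R) → 0[even]0
Step 2: δ(even, 0) = (even, 0, R) → 00[even]□
Step 3: δ(even, □) = (qA, □, R) → 00□[qA]□

The machine reaches the accept state qA and halts.

Answer: Accept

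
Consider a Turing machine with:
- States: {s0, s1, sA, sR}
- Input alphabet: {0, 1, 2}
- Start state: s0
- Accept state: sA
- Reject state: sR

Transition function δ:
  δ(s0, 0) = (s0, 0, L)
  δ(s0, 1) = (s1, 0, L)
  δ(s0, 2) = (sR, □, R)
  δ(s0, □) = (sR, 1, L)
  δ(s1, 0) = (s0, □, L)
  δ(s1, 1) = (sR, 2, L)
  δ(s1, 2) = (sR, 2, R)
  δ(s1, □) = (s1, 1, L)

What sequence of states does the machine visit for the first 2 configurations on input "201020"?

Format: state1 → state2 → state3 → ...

Execution trace:
Initial: [s0]201020
Step 1: δ(s0, 2) = (sR, □, R) → □[sR]01020

The machine reaches the reject state sR and halts.

State sequence: s0 → sR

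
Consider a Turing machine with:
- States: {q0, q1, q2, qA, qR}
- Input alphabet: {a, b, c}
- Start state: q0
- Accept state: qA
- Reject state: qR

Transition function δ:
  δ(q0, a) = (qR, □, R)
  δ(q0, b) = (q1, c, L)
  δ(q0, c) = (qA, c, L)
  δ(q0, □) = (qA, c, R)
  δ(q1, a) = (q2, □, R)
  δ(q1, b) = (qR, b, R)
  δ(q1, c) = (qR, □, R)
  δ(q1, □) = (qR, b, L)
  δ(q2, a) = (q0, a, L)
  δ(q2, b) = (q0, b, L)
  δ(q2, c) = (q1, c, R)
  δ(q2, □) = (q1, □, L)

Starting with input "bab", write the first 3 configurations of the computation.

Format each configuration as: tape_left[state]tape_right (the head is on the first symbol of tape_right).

Transitions applied:
Step 1: δ(q0, b) = (q1, c, L)
Step 2: δ(q1, □) = (qR, b, L)

The first 3 configurations are:
[q0]bab ⊢ [q1]□cab ⊢ [qR]□bcab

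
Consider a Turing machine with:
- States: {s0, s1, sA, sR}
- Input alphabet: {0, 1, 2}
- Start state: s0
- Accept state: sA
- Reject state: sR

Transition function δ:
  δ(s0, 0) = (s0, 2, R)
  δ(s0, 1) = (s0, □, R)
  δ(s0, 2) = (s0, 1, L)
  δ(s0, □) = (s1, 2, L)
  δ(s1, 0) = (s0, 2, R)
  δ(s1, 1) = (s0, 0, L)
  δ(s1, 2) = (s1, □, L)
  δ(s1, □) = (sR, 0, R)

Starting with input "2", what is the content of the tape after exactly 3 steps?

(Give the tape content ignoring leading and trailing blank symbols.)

Execution trace:
Initial: [s0]2
Step 1: δ(s0, 2) = (s0, 1, L) → [s0]□1
Step 2: δ(s0, □) = (s1, 2, L) → [s1]□21
Step 3: δ(s1, □) = (sR, 0, R) → 0[sR]21

The machine reaches the reject state sR and halts.

After 3 steps, the tape (ignoring leading/trailing blanks) is: 021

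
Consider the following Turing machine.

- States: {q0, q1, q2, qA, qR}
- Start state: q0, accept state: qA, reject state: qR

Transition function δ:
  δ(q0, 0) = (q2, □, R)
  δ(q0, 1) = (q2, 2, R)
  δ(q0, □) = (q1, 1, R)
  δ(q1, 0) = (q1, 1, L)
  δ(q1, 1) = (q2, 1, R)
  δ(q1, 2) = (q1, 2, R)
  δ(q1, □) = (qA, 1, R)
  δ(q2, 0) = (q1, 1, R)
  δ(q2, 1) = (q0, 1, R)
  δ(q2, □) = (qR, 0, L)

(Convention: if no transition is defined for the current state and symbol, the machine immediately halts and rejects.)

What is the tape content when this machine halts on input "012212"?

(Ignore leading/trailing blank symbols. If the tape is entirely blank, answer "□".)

Execution trace:
Initial: [q0]012212
Step 1: δ(q0, 0) = (q2, □, R) → □[q2]12212
Step 2: δ(q2, 1) = (q0, 1, R) → □1[q0]2212

No transition is defined for δ(q0, 2). By convention the machine halts and rejects.

Final tape (ignoring leading/trailing blanks): 12212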